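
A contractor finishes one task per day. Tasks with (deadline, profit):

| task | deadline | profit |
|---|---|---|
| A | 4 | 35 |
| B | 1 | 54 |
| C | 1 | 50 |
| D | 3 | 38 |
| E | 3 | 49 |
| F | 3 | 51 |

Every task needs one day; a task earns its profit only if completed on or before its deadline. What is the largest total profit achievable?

189

Take jobs in profit order; each goes to the latest open slot no later than its deadline.
Profit order: B=54 F=51 C=50 E=49 D=38 A=35
Assign: B→slot 1, F→slot 3, C skipped, E→slot 2, D skipped, A→slot 4.
Slots: [1:B] [2:E] [3:F] [4:A]
Profit = 54 + 49 + 51 + 35 = 189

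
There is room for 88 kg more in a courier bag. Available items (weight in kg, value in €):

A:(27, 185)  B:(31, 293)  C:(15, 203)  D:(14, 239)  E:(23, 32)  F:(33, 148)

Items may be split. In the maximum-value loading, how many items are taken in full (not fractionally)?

Greedy by value/weight ratio, highest first.
Ratios (sorted): D 17.07, C 13.53, B 9.45, A 6.85, F 4.48, E 1.39
take D (14 @ 239); take C (15 @ 203); take B (31 @ 293); take A (27 @ 185); take 1/33 of F → 4.48. Capacity used 88/88.
4 item(s) taken whole; one partial (take 1/33 of F).

4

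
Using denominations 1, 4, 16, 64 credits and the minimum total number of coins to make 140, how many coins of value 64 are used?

140 = 2×64 + 3×4
Count of 64: 2

2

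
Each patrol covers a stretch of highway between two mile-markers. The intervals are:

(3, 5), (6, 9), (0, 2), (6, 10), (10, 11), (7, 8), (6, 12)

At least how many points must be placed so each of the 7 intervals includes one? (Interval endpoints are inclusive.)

4

Process intervals by earliest right end; each time one isn't hit yet, stab at its right endpoint.
Sorted: [0,2] [3,5] [7,8] [6,9] [6,10] [10,11] [6,12]
{[0,2]} hit by 2; {[3,5]} hit by 5; {[7,8],[6,9],[6,10]} hit by 8; {[10,11],[6,12]} hit by 11.
Points: 2, 5, 8, 11 (4 total).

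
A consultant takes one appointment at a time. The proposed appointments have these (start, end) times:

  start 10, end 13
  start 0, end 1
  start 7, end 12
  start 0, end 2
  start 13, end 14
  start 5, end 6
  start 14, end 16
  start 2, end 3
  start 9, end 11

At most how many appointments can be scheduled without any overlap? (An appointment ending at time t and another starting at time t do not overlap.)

Order by finish time; keep every interval that doesn't clash with the previous kept one.
Sorted by end: (0,1)  (0,2)  (2,3)  (5,6)  (9,11)  (7,12)  (10,13)  (13,14)  (14,16)
take (0,1); take (2,3); take (5,6); take (9,11); take (13,14); take (14,16).
Selected 6 appointments.

6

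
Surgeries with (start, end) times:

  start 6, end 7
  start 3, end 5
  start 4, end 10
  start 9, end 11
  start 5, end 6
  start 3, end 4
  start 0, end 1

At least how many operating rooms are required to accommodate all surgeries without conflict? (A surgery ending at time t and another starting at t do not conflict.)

2

starts: [0, 3, 3, 4, 5, 6, 9]
ends:   [1, 4, 5, 6, 7, 10, 11]
s0→1 e1→0 s3→1 s3→2  — peak 2.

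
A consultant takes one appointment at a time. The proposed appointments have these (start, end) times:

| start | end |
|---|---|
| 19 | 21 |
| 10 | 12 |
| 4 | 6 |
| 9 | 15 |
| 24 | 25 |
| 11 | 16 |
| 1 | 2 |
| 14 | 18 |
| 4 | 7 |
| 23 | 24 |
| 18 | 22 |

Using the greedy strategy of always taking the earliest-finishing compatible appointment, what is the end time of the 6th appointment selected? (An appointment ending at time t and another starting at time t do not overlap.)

24

By end time: (1,2), (4,6), (4,7), (10,12), (9,15), (11,16), (14,18), (19,21), (18,22), (23,24), (24,25).
Pick (1,2); next start ≥ 2 → (4,6); next start ≥ 6 → (10,12); next start ≥ 12 → (14,18); next start ≥ 18 → (19,21); next start ≥ 21 → (23,24); next start ≥ 24 → (24,25).
Selected: (1,2) (4,6) (10,12) (14,18) (19,21) (23,24) (24,25)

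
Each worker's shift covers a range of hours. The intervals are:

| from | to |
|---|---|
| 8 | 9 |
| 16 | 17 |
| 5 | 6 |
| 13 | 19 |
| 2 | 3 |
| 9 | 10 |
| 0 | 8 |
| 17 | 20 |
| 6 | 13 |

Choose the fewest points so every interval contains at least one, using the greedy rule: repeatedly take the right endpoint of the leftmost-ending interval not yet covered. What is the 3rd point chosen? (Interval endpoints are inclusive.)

Sort by right endpoint; whenever an interval is uncovered, place a point at its right end.
By right end: [2,3]  [5,6]  [0,8]  [8,9]  [9,10]  [6,13]  [16,17]  [13,19]  [17,20]
[2,3] uncovered → point at 3; [5,6] uncovered → point at 6; [8,9] uncovered → point at 9; [16,17] uncovered → point at 17.
Points: 3, 6, 9, 17 (4 total).

9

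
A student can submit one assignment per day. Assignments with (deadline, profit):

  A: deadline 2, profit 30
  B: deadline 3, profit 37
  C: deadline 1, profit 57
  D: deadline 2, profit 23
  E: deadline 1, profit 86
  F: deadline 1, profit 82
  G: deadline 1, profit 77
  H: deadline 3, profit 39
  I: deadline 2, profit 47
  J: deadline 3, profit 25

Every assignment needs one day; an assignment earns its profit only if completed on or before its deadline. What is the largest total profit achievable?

Take jobs in profit order; each goes to the latest open slot no later than its deadline.
By profit: E(d1,86), F(d1,82), G(d1,77), C(d1,57), I(d2,47), H(d3,39), B(d3,37), A(d2,30), J(d3,25), D(d2,23)
E→slot 1; F skipped; G skipped; C skipped; I→slot 2; H→slot 3; B skipped; A skipped; J skipped; D skipped.
Profit = 86 + 47 + 39 = 172

172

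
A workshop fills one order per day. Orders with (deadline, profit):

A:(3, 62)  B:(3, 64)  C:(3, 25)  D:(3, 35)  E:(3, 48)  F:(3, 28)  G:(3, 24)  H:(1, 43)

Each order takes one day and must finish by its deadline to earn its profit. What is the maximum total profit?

Take jobs in profit order; each goes to the latest open slot no later than its deadline.
By profit: B(d3,64), A(d3,62), E(d3,48), H(d1,43), D(d3,35), F(d3,28), C(d3,25), G(d3,24)
B→slot 3; A→slot 2; E→slot 1; H skipped; D skipped; F skipped; C skipped; G skipped.
Profit = 48 + 62 + 64 = 174

174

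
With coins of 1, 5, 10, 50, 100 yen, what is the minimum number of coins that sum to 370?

Greedy: take as many of the largest coin as possible, then repeat with the remainder.
370 = 3×100 + 1×50 + 2×10
Total coins = 3 + 1 + 2 = 6

6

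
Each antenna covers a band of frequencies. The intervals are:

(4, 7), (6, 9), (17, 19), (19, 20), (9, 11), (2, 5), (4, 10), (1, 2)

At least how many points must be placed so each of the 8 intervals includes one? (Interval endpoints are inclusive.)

Sort by right endpoint; whenever an interval is uncovered, place a point at its right end.
By right end: [1,2]  [2,5]  [4,7]  [6,9]  [4,10]  [9,11]  [17,19]  [19,20]
[1,2] uncovered → point at 2; [4,7] uncovered → point at 7; [9,11] uncovered → point at 11; [17,19] uncovered → point at 19.
Points: 2, 7, 11, 19 (4 total).

4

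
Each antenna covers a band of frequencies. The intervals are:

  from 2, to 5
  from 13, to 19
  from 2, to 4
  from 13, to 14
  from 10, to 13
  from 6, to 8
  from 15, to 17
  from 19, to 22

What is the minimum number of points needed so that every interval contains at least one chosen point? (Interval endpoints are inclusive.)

5

By right end: [2,4]  [2,5]  [6,8]  [10,13]  [13,14]  [15,17]  [13,19]  [19,22]
[2,4] uncovered → point at 4; [6,8] uncovered → point at 8; [10,13] uncovered → point at 13; [15,17] uncovered → point at 17; [19,22] uncovered → point at 22.
Points: 4, 8, 13, 17, 22 (5 total).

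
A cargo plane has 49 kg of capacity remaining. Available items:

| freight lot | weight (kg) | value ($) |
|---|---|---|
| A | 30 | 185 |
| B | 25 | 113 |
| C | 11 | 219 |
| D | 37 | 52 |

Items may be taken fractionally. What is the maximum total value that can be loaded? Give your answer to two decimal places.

440.16

Order: C (219/11=19.91) > A (185/30=6.17) > B (113/25=4.52) > D (52/37=1.41)
Fill: take C (11 @ 219) → take A (30 @ 185) → take 8/25 of B → 36.16; 49/49 used.
Total value = 440.16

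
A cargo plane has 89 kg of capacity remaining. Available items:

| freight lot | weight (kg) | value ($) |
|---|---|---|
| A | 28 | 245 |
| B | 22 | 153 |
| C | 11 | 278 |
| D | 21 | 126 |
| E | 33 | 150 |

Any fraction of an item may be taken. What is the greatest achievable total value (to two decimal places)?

833.82

Sort by value per unit weight and fill in that order.
Order: C (278/11=25.27) > A (245/28=8.75) > B (153/22=6.95) > D (126/21=6.00) > E (150/33=4.55)
Fill: take C (11 @ 278) → take A (28 @ 245) → take B (22 @ 153) → take D (21 @ 126) → take 7/33 of E → 31.82; 89/89 used.
Total value = 833.82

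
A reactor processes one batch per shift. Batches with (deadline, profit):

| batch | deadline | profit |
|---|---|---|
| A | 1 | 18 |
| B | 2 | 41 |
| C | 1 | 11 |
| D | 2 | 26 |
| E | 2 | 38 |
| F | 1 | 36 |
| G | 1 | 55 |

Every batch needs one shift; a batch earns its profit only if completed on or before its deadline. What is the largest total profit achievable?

Sort by profit descending; place each in the latest free slot ≤ its deadline.
Profit order: G=55 B=41 E=38 F=36 D=26 A=18 C=11
Assign: G→slot 1, B→slot 2, E skipped, F skipped, D skipped, A skipped, C skipped.
Slots: [1:G] [2:B]
Profit = 55 + 41 = 96

96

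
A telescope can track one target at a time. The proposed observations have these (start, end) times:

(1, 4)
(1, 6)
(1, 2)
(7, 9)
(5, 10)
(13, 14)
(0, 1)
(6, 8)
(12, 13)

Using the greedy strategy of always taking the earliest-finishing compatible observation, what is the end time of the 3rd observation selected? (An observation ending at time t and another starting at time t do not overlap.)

By end time: (0,1), (1,2), (1,4), (1,6), (6,8), (7,9), (5,10), (12,13), (13,14).
Pick (0,1); next start ≥ 1 → (1,2); next start ≥ 2 → (6,8); next start ≥ 8 → (12,13); next start ≥ 13 → (13,14).
Selected: (0,1) (1,2) (6,8) (12,13) (13,14)

8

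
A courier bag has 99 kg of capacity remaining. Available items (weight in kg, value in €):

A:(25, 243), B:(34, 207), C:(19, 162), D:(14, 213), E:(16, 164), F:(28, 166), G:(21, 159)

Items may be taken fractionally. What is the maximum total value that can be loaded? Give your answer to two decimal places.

965.35

Greedy by value/weight ratio, highest first.
Ratios (sorted): D 15.21, E 10.25, A 9.72, C 8.53, G 7.57, B 6.09, F 5.93
take D (14 @ 213); take E (16 @ 164); take A (25 @ 243); take C (19 @ 162); take G (21 @ 159); take 4/34 of B → 24.35. Capacity used 99/99.
Total value = 965.35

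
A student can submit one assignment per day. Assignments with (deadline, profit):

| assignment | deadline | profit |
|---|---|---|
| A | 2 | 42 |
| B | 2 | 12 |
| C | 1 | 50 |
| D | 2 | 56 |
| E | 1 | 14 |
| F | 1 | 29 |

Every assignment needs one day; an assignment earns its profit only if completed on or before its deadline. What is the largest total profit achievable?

106

Sort by profit descending; place each in the latest free slot ≤ its deadline.
Profit order: D=56 C=50 A=42 F=29 E=14 B=12
Assign: D→slot 2, C→slot 1, A skipped, F skipped, E skipped, B skipped.
Slots: [1:C] [2:D]
Profit = 50 + 56 = 106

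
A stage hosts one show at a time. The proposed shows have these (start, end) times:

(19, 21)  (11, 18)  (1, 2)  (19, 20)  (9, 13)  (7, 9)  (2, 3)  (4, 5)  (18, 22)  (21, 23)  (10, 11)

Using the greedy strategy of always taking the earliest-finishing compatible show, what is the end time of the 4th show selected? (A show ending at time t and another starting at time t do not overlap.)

Sorted by end: (1,2)  (2,3)  (4,5)  (7,9)  (10,11)  (9,13)  (11,18)  (19,20)  (19,21)  (18,22)  (21,23)
take (1,2); take (2,3); take (4,5); take (7,9); take (10,11); skip (9,13); take (11,18); take (19,20); skip (19,21); take (21,23).
Selected: (1,2) (2,3) (4,5) (7,9) (10,11) (11,18) (19,20) (21,23)

9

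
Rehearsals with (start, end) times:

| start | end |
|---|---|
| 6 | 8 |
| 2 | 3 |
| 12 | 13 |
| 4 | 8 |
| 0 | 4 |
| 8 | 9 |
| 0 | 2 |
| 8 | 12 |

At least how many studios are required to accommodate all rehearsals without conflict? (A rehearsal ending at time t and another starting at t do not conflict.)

2

Count concurrent intervals with a sweep; the peak is the room count.
Events (time:±→running): 0:+→1 0:+→2 … peak 2.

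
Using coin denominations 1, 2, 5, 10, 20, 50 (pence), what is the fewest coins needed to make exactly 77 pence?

4

Use the largest denomination that fits, subtract, and repeat.
77 − 1×50→27 − 1×20→7 − 1×5→2 − 1×2→0
Total coins = 1 + 1 + 1 + 1 = 4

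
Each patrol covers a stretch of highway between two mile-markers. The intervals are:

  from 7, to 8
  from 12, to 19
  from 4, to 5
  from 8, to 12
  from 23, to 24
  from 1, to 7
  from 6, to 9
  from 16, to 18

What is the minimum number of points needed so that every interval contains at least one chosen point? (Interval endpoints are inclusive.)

Sorted: [4,5] [1,7] [7,8] [6,9] [8,12] [16,18] [12,19] [23,24]
{[4,5],[1,7]} hit by 5; {[7,8],[6,9],[8,12]} hit by 8; {[16,18],[12,19]} hit by 18; {[23,24]} hit by 24.
Points: 5, 8, 18, 24 (4 total).

4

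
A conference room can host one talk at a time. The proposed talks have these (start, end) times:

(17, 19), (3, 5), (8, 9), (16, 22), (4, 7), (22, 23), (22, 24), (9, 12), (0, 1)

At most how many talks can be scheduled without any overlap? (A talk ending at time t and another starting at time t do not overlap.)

6

Greedy by earliest finish: after sorting by end time, pick each interval compatible with the last pick.
By end time: (0,1), (3,5), (4,7), (8,9), (9,12), (17,19), (16,22), (22,23), (22,24).
Pick (0,1); next start ≥ 1 → (3,5); next start ≥ 5 → (8,9); next start ≥ 9 → (9,12); next start ≥ 12 → (17,19); next start ≥ 19 → (22,23).
Selected 6 talks.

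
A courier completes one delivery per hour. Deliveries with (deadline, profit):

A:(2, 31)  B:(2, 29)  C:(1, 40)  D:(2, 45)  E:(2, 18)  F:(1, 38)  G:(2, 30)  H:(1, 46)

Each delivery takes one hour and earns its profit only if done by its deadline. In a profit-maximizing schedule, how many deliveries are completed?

Sort by profit descending; place each in the latest free slot ≤ its deadline.
By profit: H(d1,46), D(d2,45), C(d1,40), F(d1,38), A(d2,31), G(d2,30), B(d2,29), E(d2,18)
H→slot 1; D→slot 2; C skipped; F skipped; A skipped; G skipped; B skipped; E skipped.
2 of 8 scheduled.

2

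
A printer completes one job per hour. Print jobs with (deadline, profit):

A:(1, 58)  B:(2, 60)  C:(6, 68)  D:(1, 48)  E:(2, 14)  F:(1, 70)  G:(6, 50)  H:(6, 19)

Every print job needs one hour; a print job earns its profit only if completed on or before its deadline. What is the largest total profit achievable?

267

By profit: F(d1,70), C(d6,68), B(d2,60), A(d1,58), G(d6,50), D(d1,48), H(d6,19), E(d2,14)
F→slot 1; C→slot 6; B→slot 2; A skipped; G→slot 5; D skipped; H→slot 4; E skipped.
Profit = 70 + 60 + 19 + 50 + 68 = 267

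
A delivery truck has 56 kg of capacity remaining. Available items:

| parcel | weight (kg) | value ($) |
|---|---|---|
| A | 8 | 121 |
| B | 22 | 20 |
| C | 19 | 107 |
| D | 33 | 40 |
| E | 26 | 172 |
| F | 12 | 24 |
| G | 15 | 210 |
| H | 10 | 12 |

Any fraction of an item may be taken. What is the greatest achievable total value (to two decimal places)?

542.42

Ratios (sorted): A 15.12, G 14.00, E 6.62, C 5.63, F 2.00, D 1.21, H 1.20, B 0.91
take A (8 @ 121); take G (15 @ 210); take E (26 @ 172); take 7/19 of C → 39.42. Capacity used 56/56.
Total value = 542.42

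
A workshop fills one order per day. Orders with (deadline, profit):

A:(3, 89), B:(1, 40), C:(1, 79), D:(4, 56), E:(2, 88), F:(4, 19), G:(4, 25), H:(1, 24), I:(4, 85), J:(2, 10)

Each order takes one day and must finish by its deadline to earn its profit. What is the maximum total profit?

341

Profit order: A=89 E=88 I=85 C=79 D=56 B=40 G=25 H=24 F=19 J=10
Assign: A→slot 3, E→slot 2, I→slot 4, C→slot 1, D skipped, B skipped, G skipped, H skipped, F skipped, J skipped.
Slots: [1:C] [2:E] [3:A] [4:I]
Profit = 79 + 88 + 89 + 85 = 341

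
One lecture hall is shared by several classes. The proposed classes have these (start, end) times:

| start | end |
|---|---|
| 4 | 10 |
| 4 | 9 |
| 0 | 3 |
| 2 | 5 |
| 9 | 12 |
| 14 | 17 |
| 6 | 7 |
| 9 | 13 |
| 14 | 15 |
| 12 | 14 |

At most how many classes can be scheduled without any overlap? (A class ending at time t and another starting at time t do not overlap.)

By end time: (0,3), (2,5), (6,7), (4,9), (4,10), (9,12), (9,13), (12,14), (14,15), (14,17).
Pick (0,3); next start ≥ 3 → (6,7); next start ≥ 7 → (9,12); next start ≥ 12 → (12,14); next start ≥ 14 → (14,15).
Selected 5 classes.

5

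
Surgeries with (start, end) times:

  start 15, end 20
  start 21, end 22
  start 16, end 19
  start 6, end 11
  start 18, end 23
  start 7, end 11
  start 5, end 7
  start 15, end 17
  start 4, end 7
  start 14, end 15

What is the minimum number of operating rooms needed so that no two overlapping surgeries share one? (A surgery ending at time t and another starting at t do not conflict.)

3

Count concurrent intervals with a sweep; the peak is the room count.
Events (time:±→running): 4:+→1 5:+→2 6:+→3 … peak 3.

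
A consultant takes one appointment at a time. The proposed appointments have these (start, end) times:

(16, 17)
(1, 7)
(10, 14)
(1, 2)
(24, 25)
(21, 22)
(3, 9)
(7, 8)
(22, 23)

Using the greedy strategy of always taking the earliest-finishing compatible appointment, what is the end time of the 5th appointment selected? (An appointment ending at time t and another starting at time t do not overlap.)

22

By end time: (1,2), (1,7), (7,8), (3,9), (10,14), (16,17), (21,22), (22,23), (24,25).
Pick (1,2); next start ≥ 2 → (7,8); next start ≥ 8 → (10,14); next start ≥ 14 → (16,17); next start ≥ 17 → (21,22); next start ≥ 22 → (22,23); next start ≥ 23 → (24,25).
Selected: (1,2) (7,8) (10,14) (16,17) (21,22) (22,23) (24,25)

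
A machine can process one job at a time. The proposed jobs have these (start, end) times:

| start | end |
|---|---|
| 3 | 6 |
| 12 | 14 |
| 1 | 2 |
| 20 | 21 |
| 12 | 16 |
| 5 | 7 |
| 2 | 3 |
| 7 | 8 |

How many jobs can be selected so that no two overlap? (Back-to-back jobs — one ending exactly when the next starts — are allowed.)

6

Sorted by end: (1,2)  (2,3)  (3,6)  (5,7)  (7,8)  (12,14)  (12,16)  (20,21)
take (1,2); take (2,3); take (3,6); take (7,8); take (12,14); take (20,21).
Selected 6 jobs.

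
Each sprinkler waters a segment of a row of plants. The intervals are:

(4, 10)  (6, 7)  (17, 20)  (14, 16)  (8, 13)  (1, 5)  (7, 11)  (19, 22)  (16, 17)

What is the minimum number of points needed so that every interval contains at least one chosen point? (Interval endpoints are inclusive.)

Sorted: [1,5] [6,7] [4,10] [7,11] [8,13] [14,16] [16,17] [17,20] [19,22]
{[1,5]} hit by 5; {[6,7],[4,10],[7,11]} hit by 7; {[8,13]} hit by 13; {[14,16],[16,17]} hit by 16; {[17,20],[19,22]} hit by 20.
Points: 5, 7, 13, 16, 20 (5 total).

5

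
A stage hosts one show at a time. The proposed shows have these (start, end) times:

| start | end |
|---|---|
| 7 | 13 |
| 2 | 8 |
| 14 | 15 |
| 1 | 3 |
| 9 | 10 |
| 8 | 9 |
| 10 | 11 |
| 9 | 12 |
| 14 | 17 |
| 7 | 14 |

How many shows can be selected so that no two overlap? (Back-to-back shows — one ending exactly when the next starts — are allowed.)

Greedy by earliest finish: after sorting by end time, pick each interval compatible with the last pick.
By end time: (1,3), (2,8), (8,9), (9,10), (10,11), (9,12), (7,13), (7,14), (14,15), (14,17).
Pick (1,3); next start ≥ 3 → (8,9); next start ≥ 9 → (9,10); next start ≥ 10 → (10,11); next start ≥ 11 → (14,15).
Selected 5 shows.

5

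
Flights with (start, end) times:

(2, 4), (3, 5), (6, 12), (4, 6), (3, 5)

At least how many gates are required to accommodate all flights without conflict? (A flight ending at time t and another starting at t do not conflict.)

starts: [2, 3, 3, 4, 6]
ends:   [4, 5, 5, 6, 12]
s2→1 s3→2 s3→3  — peak 3.

3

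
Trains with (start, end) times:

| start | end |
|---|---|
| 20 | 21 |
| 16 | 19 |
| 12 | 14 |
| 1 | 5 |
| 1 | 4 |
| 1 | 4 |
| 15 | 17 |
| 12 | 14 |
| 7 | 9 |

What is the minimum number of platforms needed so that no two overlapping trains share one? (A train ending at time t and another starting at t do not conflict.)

3

The answer is the maximum number of intervals overlapping at any instant.
Events (time:±→running): 1:+→1 1:+→2 1:+→3 … peak 3.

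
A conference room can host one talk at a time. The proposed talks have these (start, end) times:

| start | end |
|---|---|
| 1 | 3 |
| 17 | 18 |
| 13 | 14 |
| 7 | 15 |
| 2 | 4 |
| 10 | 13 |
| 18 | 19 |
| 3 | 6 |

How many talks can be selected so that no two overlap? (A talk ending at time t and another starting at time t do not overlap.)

6

Order by finish time; keep every interval that doesn't clash with the previous kept one.
Sorted by end: (1,3)  (2,4)  (3,6)  (10,13)  (13,14)  (7,15)  (17,18)  (18,19)
take (1,3); skip (2,4); take (3,6); take (10,13); take (13,14); take (17,18); take (18,19).
Selected 6 talks.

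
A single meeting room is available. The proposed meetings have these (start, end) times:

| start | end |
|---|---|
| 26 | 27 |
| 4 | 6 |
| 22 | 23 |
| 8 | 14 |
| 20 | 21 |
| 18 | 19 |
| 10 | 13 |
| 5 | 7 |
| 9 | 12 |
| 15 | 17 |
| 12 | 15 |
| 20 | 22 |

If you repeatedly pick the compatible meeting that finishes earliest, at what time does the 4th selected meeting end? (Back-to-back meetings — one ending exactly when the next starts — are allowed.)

Order by finish time; keep every interval that doesn't clash with the previous kept one.
Sorted by end: (4,6)  (5,7)  (9,12)  (10,13)  (8,14)  (12,15)  (15,17)  (18,19)  (20,21)  (20,22)  (22,23)  (26,27)
take (4,6); take (9,12); skip (10,13); take (12,15); take (15,17); take (18,19); take (20,21); skip (20,22); take (22,23); take (26,27).
Selected: (4,6) (9,12) (12,15) (15,17) (18,19) (20,21) (22,23) (26,27)

17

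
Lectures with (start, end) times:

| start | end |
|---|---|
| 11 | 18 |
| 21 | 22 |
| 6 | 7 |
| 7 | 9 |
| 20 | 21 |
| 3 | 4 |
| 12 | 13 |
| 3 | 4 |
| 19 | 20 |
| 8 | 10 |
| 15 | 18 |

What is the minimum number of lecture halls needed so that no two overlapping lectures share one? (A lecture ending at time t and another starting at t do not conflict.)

Count concurrent intervals with a sweep; the peak is the room count.
Events (time:±→running): 3:+→1 3:+→2 … peak 2.

2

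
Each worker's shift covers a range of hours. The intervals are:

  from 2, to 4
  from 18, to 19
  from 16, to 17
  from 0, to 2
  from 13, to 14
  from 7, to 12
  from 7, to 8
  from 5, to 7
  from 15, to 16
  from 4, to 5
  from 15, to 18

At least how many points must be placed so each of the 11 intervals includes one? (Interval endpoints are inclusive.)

By right end: [0,2]  [2,4]  [4,5]  [5,7]  [7,8]  [7,12]  [13,14]  [15,16]  [16,17]  [15,18]  [18,19]
[0,2] uncovered → point at 2; [4,5] uncovered → point at 5; [7,8] uncovered → point at 8; [13,14] uncovered → point at 14; [15,16] uncovered → point at 16; [18,19] uncovered → point at 19.
Points: 2, 5, 8, 14, 16, 19 (6 total).

6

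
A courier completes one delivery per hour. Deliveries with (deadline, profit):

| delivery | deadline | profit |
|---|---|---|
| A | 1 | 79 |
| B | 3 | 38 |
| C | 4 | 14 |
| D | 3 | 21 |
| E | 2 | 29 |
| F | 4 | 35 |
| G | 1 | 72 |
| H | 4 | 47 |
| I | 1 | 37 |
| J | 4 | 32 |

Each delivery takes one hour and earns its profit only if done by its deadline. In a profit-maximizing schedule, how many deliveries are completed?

4

Sort by profit descending; place each in the latest free slot ≤ its deadline.
Profit order: A=79 G=72 H=47 B=38 I=37 F=35 J=32 E=29 D=21 C=14
Assign: A→slot 1, G skipped, H→slot 4, B→slot 3, I skipped, F→slot 2, J skipped, E skipped, D skipped, C skipped.
Slots: [1:A] [2:F] [3:B] [4:H]
4 of 10 scheduled.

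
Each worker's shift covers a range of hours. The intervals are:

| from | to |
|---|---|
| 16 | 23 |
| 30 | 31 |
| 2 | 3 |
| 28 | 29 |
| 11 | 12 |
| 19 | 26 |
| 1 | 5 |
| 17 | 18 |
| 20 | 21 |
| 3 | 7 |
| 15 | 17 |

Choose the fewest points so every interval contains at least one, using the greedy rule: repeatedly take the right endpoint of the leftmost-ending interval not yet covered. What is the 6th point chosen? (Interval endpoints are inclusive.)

Process intervals by earliest right end; each time one isn't hit yet, stab at its right endpoint.
Sorted: [2,3] [1,5] [3,7] [11,12] [15,17] [17,18] [20,21] [16,23] [19,26] [28,29] [30,31]
{[2,3],[1,5],[3,7]} hit by 3; {[11,12]} hit by 12; {[15,17],[17,18]} hit by 17; {[20,21],[16,23],[19,26]} hit by 21; {[28,29]} hit by 29; {[30,31]} hit by 31.
Points: 3, 12, 17, 21, 29, 31 (6 total).

31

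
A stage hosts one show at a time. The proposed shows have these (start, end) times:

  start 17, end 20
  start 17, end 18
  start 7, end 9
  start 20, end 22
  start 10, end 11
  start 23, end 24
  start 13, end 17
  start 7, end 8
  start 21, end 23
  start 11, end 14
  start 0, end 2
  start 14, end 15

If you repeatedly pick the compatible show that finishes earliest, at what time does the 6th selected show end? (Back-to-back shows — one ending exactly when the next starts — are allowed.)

18

By end time: (0,2), (7,8), (7,9), (10,11), (11,14), (14,15), (13,17), (17,18), (17,20), (20,22), (21,23), (23,24).
Pick (0,2); next start ≥ 2 → (7,8); next start ≥ 8 → (10,11); next start ≥ 11 → (11,14); next start ≥ 14 → (14,15); next start ≥ 15 → (17,18); next start ≥ 18 → (20,22); next start ≥ 22 → (23,24).
Selected: (0,2) (7,8) (10,11) (11,14) (14,15) (17,18) (20,22) (23,24)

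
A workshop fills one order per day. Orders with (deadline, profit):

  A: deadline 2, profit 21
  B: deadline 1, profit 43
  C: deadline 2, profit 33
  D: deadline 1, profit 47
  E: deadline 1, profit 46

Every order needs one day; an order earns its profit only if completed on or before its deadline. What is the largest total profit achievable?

Sort by profit descending; place each in the latest free slot ≤ its deadline.
By profit: D(d1,47), E(d1,46), B(d1,43), C(d2,33), A(d2,21)
D→slot 1; E skipped; B skipped; C→slot 2; A skipped.
Profit = 47 + 33 = 80

80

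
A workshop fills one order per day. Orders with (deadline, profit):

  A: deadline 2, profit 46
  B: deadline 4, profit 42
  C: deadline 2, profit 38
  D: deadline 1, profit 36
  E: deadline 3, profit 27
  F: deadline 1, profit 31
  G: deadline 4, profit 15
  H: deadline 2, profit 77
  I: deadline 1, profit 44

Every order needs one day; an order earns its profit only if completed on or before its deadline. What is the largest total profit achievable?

192

Profit order: H=77 A=46 I=44 B=42 C=38 D=36 F=31 E=27 G=15
Assign: H→slot 2, A→slot 1, I skipped, B→slot 4, C skipped, D skipped, F skipped, E→slot 3, G skipped.
Slots: [1:A] [2:H] [3:E] [4:B]
Profit = 46 + 77 + 27 + 42 = 192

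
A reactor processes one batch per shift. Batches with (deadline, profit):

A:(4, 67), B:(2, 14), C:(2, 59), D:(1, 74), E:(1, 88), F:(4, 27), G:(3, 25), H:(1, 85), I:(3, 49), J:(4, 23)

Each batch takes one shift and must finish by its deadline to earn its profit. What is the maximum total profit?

By profit: E(d1,88), H(d1,85), D(d1,74), A(d4,67), C(d2,59), I(d3,49), F(d4,27), G(d3,25), J(d4,23), B(d2,14)
E→slot 1; H skipped; D skipped; A→slot 4; C→slot 2; I→slot 3; F skipped; G skipped; J skipped; B skipped.
Profit = 88 + 59 + 49 + 67 = 263

263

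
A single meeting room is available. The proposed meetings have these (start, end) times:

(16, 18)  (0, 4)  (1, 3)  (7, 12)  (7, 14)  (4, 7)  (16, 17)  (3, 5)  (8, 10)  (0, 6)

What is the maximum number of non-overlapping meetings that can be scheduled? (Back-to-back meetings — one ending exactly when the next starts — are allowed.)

Greedy by earliest finish: after sorting by end time, pick each interval compatible with the last pick.
By end time: (1,3), (0,4), (3,5), (0,6), (4,7), (8,10), (7,12), (7,14), (16,17), (16,18).
Pick (1,3); next start ≥ 3 → (3,5); next start ≥ 5 → (8,10); next start ≥ 10 → (16,17).
Selected 4 meetings.

4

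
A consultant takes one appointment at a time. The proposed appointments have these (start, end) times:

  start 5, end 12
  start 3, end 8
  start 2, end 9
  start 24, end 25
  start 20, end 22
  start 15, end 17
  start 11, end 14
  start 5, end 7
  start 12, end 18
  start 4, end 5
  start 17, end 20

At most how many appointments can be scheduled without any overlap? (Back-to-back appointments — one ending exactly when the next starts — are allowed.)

7

Greedy by earliest finish: after sorting by end time, pick each interval compatible with the last pick.
Sorted by end: (4,5)  (5,7)  (3,8)  (2,9)  (5,12)  (11,14)  (15,17)  (12,18)  (17,20)  (20,22)  (24,25)
take (4,5); take (5,7); take (11,14); take (15,17); skip (12,18); take (17,20); take (20,22); take (24,25).
Selected 7 appointments.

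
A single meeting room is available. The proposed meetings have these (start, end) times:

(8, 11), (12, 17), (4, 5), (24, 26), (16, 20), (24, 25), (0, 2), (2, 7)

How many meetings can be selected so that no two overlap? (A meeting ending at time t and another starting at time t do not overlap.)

5

Order by finish time; keep every interval that doesn't clash with the previous kept one.
By end time: (0,2), (4,5), (2,7), (8,11), (12,17), (16,20), (24,25), (24,26).
Pick (0,2); next start ≥ 2 → (4,5); next start ≥ 5 → (8,11); next start ≥ 11 → (12,17); next start ≥ 17 → (24,25).
Selected 5 meetings.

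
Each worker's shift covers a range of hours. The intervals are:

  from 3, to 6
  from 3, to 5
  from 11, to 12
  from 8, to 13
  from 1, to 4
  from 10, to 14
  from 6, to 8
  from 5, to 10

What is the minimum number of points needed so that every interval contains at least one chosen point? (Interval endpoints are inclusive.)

3

Sorted: [1,4] [3,5] [3,6] [6,8] [5,10] [11,12] [8,13] [10,14]
{[1,4],[3,5],[3,6]} hit by 4; {[6,8],[5,10]} hit by 8; {[11,12],[8,13],[10,14]} hit by 12.
Points: 4, 8, 12 (3 total).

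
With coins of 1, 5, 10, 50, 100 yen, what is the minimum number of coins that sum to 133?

Use the largest denomination that fits, subtract, and repeat.
133 − 1×100→33 − 3×10→3 − 3×1→0
Total coins = 1 + 3 + 3 = 7

7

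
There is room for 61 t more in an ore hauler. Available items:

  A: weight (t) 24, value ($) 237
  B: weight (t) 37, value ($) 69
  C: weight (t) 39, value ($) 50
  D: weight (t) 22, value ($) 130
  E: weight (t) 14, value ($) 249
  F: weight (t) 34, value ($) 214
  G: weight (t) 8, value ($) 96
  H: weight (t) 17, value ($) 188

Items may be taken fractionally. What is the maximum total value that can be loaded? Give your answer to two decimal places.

750.25

Greedy by value/weight ratio, highest first.
Ratios (sorted): E 17.79, G 12.00, H 11.06, A 9.88, F 6.29, D 5.91, B 1.86, C 1.28
take E (14 @ 249); take G (8 @ 96); take H (17 @ 188); take 22/24 of A → 217.25. Capacity used 61/61.
Total value = 750.25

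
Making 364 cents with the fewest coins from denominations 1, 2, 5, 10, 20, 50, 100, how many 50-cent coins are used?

1

Greedy: take as many of the largest coin as possible, then repeat with the remainder.
364 − 3×100→64 − 1×50→14 − 1×10→4 − 2×2→0
Count of 50: 1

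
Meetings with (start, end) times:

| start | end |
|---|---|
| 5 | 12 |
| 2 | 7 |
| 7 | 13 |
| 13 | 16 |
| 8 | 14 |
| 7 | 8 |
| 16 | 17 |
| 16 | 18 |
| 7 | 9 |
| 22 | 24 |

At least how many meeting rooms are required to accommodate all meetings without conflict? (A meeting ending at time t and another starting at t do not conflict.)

starts: [2, 5, 7, 7, 7, 8, 13, 16, 16, 22]
ends:   [7, 8, 9, 12, 13, 14, 16, 17, 18, 24]
s2→1 s5→2 e7→1 s7→2 s7→3 s7→4  — peak 4.

4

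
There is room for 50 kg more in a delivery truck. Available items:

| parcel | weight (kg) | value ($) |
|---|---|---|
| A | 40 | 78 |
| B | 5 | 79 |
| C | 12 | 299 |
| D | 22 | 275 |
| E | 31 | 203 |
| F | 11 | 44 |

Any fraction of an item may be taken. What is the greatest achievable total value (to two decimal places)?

Sort by value per unit weight and fill in that order.
Order: C (299/12=24.92) > B (79/5=15.80) > D (275/22=12.50) > E (203/31=6.55) > F (44/11=4.00) > A (78/40=1.95)
Fill: take C (12 @ 299) → take B (5 @ 79) → take D (22 @ 275) → take 11/31 of E → 72.03; 50/50 used.
Total value = 725.03

725.03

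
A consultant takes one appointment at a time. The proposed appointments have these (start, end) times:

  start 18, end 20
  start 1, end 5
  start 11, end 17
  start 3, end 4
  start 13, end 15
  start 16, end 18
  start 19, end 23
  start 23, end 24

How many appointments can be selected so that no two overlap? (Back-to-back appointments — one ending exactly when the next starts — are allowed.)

5

Sorted by end: (3,4)  (1,5)  (13,15)  (11,17)  (16,18)  (18,20)  (19,23)  (23,24)
take (3,4); take (13,15); take (16,18); take (18,20); take (23,24).
Selected 5 appointments.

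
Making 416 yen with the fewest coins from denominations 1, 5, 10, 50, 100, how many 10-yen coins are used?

1

416 = 4×100 + 1×10 + 1×5 + 1×1
Count of 10: 1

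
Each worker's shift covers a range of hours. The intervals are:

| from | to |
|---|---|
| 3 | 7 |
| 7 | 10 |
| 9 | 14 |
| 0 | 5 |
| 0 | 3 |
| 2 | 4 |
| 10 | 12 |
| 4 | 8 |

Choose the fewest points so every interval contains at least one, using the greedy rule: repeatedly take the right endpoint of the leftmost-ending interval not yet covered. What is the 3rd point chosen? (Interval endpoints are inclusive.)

By right end: [0,3]  [2,4]  [0,5]  [3,7]  [4,8]  [7,10]  [10,12]  [9,14]
[0,3] uncovered → point at 3; [4,8] uncovered → point at 8; [10,12] uncovered → point at 12.
Points: 3, 8, 12 (3 total).

12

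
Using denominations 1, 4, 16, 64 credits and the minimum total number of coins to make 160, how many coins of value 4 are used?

0

Greedy: take as many of the largest coin as possible, then repeat with the remainder.
160 − 2×64→32 − 2×16→0
Count of 4: 0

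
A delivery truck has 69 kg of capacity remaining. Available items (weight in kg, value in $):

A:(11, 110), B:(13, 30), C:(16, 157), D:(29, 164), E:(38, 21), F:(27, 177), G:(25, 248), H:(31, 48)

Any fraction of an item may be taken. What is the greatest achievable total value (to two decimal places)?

626.44

Sort by value per unit weight and fill in that order.
Order: A (110/11=10.00) > G (248/25=9.92) > C (157/16=9.81) > F (177/27=6.56) > D (164/29=5.66) > B (30/13=2.31) > H (48/31=1.55) > E (21/38=0.55)
Fill: take A (11 @ 110) → take G (25 @ 248) → take C (16 @ 157) → take 17/27 of F → 111.44; 69/69 used.
Total value = 626.44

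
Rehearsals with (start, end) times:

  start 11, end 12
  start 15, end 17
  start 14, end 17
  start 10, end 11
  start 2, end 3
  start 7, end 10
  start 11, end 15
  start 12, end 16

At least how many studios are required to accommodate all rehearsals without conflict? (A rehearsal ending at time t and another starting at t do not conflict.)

3

starts: [2, 7, 10, 11, 11, 12, 14, 15]
ends:   [3, 10, 11, 12, 15, 16, 17, 17]
s2→1 e3→0 s7→1 e10→0 s10→1 e11→0 s11→1 s11→2 e12→1 s12→2 s14→3  — peak 3.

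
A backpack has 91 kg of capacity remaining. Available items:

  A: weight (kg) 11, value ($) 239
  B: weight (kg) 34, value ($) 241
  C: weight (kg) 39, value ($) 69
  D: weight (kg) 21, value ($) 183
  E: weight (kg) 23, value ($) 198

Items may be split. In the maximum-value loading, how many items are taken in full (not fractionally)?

4

Order: A (239/11=21.73) > D (183/21=8.71) > E (198/23=8.61) > B (241/34=7.09) > C (69/39=1.77)
Fill: take A (11 @ 239) → take D (21 @ 183) → take E (23 @ 198) → take B (34 @ 241) → take 2/39 of C → 3.54; 91/91 used.
4 item(s) taken whole; one partial (take 2/39 of C).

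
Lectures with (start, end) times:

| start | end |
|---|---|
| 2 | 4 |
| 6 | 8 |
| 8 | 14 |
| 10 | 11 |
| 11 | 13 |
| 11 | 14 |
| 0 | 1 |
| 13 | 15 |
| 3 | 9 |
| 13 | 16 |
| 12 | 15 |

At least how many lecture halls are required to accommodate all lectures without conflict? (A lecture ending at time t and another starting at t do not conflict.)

5

starts: [0, 2, 3, 6, 8, 10, 11, 11, 12, 13, 13]
ends:   [1, 4, 8, 9, 11, 13, 14, 14, 15, 15, 16]
s0→1 e1→0 s2→1 s3→2 e4→1 s6→2 e8→1 s8→2 e9→1 s10→2 e11→1 s11→2 s11→3 s12→4 e13→3 s13→4 s13→5  — peak 5.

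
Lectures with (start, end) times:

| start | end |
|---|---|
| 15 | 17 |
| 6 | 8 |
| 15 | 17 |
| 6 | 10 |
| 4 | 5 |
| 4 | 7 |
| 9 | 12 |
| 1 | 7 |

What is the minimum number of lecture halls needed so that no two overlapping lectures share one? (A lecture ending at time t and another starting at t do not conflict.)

4

Events (time:±→running): 1:+→1 4:+→2 4:+→3 5:-→2 6:+→3 6:+→4 … peak 4.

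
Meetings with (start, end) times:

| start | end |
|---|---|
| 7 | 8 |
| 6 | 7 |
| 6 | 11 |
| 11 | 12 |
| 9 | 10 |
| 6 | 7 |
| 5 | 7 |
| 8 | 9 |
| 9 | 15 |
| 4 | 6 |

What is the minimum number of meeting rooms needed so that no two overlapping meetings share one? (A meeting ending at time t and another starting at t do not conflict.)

Count concurrent intervals with a sweep; the peak is the room count.
Events (time:±→running): 4:+→1 5:+→2 6:-→1 6:+→2 6:+→3 6:+→4 … peak 4.

4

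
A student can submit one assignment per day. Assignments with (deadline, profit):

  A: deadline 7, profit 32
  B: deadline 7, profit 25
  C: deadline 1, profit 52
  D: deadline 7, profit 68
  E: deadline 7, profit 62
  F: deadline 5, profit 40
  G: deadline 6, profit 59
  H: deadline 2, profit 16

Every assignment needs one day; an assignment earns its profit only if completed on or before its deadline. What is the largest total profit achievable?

338

Profit order: D=68 E=62 G=59 C=52 F=40 A=32 B=25 H=16
Assign: D→slot 7, E→slot 6, G→slot 5, C→slot 1, F→slot 4, A→slot 3, B→slot 2, H skipped.
Slots: [1:C] [2:B] [3:A] [4:F] [5:G] [6:E] [7:D]
Profit = 52 + 25 + 32 + 40 + 59 + 62 + 68 = 338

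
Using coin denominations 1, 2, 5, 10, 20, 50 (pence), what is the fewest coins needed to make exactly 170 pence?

4

Use the largest denomination that fits, subtract, and repeat.
170 − 3×50→20 − 1×20→0
Total coins = 3 + 1 = 4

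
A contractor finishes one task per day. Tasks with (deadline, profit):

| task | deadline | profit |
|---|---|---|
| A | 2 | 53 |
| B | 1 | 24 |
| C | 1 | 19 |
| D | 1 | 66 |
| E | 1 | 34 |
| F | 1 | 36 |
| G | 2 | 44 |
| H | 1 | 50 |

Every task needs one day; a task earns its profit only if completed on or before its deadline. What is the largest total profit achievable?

Profit order: D=66 A=53 H=50 G=44 F=36 E=34 B=24 C=19
Assign: D→slot 1, A→slot 2, H skipped, G skipped, F skipped, E skipped, B skipped, C skipped.
Slots: [1:D] [2:A]
Profit = 66 + 53 = 119

119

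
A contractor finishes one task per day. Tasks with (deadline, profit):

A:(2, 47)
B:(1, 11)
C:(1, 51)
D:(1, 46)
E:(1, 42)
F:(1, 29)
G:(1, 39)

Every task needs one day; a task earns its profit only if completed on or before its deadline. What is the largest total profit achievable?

98

Take jobs in profit order; each goes to the latest open slot no later than its deadline.
Profit order: C=51 A=47 D=46 E=42 G=39 F=29 B=11
Assign: C→slot 1, A→slot 2, D skipped, E skipped, G skipped, F skipped, B skipped.
Slots: [1:C] [2:A]
Profit = 51 + 47 = 98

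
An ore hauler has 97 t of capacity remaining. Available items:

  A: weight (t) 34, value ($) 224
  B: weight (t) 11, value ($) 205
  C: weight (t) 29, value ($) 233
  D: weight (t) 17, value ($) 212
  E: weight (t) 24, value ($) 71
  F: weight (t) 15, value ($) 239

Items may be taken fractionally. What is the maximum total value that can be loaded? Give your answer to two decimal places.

1053.71

Greedy by value/weight ratio, highest first.
Order: B (205/11=18.64) > F (239/15=15.93) > D (212/17=12.47) > C (233/29=8.03) > A (224/34=6.59) > E (71/24=2.96)
Fill: take B (11 @ 205) → take F (15 @ 239) → take D (17 @ 212) → take C (29 @ 233) → take 25/34 of A → 164.71; 97/97 used.
Total value = 1053.71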